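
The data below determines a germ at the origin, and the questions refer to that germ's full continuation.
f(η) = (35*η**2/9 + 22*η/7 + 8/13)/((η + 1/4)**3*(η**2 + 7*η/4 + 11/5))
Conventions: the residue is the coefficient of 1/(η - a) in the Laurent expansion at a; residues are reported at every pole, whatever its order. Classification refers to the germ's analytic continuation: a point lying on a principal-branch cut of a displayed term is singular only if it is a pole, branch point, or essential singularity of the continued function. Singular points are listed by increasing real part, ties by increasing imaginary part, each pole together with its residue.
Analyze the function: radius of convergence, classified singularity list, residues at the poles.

Radius of convergence at 0: 1/4.
At (-7/8) - ((3/40)*sqrt(255))*i: a pole of order 1; residue (-267307475/318604923) - ((305517005/6963793317)*sqrt(255))*i.
At (-7/8) + ((3/40)*sqrt(255))*i: a pole of order 1; residue (-267307475/318604923) + ((305517005/6963793317)*sqrt(255))*i.
At -1/4: a pole of order 3; residue 534614950/318604923.

Denominator factor (η + 1/4)^3: pole of order 3 at -1/4, modulus 1/4.
Denominator factor (η**2 + 7*η/4 + 11/5): discriminant -459/80, complex-conjugate roots (-7/8) + ((3/40)*sqrt(255))*i and (-7/8) - ((3/40)*sqrt(255))*i; poles of order 1, moduli (1/5)*sqrt(55) and (1/5)*sqrt(55).
The radius of convergence is the smallest modulus among the singular points: 1/4.
The factor η**2 + 7*η/4 + 11/5 splits as (η - a)(η - a') with a = (-7/8) - ((3/40)*sqrt(255))*i, a' = (-7/8) + ((3/40)*sqrt(255))*i. At the order-1 pole a set g(η) = (η - a)*f(η) = [(35*η**2/9 + 22*η/7 + 8/13)/(η + 1/4)**3] / (η - a').
Simple pole: residue = g(a) at a = (-7/8) - ((3/40)*sqrt(255))*i, which is (-267307475/318604923) - ((305517005/6963793317)*sqrt(255))*i.
The factor η**2 + 7*η/4 + 11/5 splits as (η - a)(η - a') with a = (-7/8) + ((3/40)*sqrt(255))*i, a' = (-7/8) - ((3/40)*sqrt(255))*i. At the order-1 pole a set g(η) = (η - a)*f(η) = [(35*η**2/9 + 22*η/7 + 8/13)/(η + 1/4)**3] / (η - a').
Simple pole: residue = g(a) at a = (-7/8) + ((3/40)*sqrt(255))*i, which is (-267307475/318604923) + ((305517005/6963793317)*sqrt(255))*i.
At the order-3 pole -1/4 set g(η) = (η - (-1/4))^3*f(η) = (35*η**2/9 + 22*η/7 + 8/13)/(η**2 + 7*η/4 + 11/5).
Order-3 pole: residue = g''(a)/2; g''(-1/4) = 1069229900/318604923, so the residue is 534614950/318604923.
List the singular points by increasing real part (a conjugate pair: the negative imaginary part first).


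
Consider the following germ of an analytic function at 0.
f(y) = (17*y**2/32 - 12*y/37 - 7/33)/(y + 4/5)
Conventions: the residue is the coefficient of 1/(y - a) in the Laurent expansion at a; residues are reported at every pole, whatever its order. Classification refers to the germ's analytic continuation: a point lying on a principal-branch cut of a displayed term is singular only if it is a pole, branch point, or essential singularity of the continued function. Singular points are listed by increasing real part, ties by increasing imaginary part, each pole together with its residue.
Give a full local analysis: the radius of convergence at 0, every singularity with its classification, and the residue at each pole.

Radius of convergence at 0: 4/5.
At -4/5: a pole of order 1; residue 23647/61050.

Denominator factor (y + 4/5): pole of order 1 at -4/5, modulus 4/5.
The radius of convergence is the smallest modulus among the singular points: 4/5.
At the order-1 pole -4/5 set g(y) = (y - (-4/5))*f(y) = 17*y**2/32 - 12*y/37 - 7/33.
Simple pole: residue = g(a) at a = -4/5, which is 23647/61050.


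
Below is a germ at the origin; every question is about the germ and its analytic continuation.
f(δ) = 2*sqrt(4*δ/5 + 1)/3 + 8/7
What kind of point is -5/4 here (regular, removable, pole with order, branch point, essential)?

The point is an algebraic (square-root) branch point.

The term (2/3)*sqrt(1 - δ/(-5/4)) has argument 1 - -5/4/(-5/4) = 0 at -5/4: a square-root (algebraic, two-sheeted) branch point; the remaining terms are analytic or single-valued there.


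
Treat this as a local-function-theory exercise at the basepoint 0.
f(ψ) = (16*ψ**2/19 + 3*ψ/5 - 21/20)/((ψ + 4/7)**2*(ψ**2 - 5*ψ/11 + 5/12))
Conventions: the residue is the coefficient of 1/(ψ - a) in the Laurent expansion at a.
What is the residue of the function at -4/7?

The residue is -8541550248/3997711055.

At the order-2 pole -4/7 set g(ψ) = (ψ - (-4/7))^2*f(ψ) = (16*ψ**2/19 + 3*ψ/5 - 21/20)/(ψ**2 - 5*ψ/11 + 5/12).
Order-2 pole: residue = g'(a); g'(-4/7) = -8541550248/3997711055, so the residue is -8541550248/3997711055.


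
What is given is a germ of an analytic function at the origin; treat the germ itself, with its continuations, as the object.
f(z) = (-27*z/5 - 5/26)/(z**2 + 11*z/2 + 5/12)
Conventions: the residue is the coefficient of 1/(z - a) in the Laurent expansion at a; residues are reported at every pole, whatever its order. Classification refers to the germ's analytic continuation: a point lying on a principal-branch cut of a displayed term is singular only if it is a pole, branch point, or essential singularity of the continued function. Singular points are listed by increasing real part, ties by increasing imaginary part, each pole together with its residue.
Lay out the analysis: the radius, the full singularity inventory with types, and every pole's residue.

Denominator factor (z**2 + 11*z/2 + 5/12): discriminant 343/12, real irrational roots -11/4 + (7/12)*sqrt(21) and -11/4 - (7/12)*sqrt(21); poles of order 1, moduli 11/4 - (7/12)*sqrt(21) and 11/4 + (7/12)*sqrt(21).
The radius of convergence is the smallest modulus among the singular points: 11/4 - (7/12)*sqrt(21).
The factor z**2 + 11*z/2 + 5/12 splits as (z - a)(z - a') with a = -11/4 - (7/12)*sqrt(21), a' = -11/4 + (7/12)*sqrt(21). At the order-1 pole a set g(z) = (z - a)*f(z) = [-27*z/5 - 5/26] / (z - a').
Simple pole: residue = g(a) at a = -11/4 - (7/12)*sqrt(21), which is -27/10 - (3811/6370)*sqrt(21).
The factor z**2 + 11*z/2 + 5/12 splits as (z - a)(z - a') with a = -11/4 + (7/12)*sqrt(21), a' = -11/4 - (7/12)*sqrt(21). At the order-1 pole a set g(z) = (z - a)*f(z) = [-27*z/5 - 5/26] / (z - a').
Simple pole: residue = g(a) at a = -11/4 + (7/12)*sqrt(21), which is -27/10 + (3811/6370)*sqrt(21).
List the singular points by increasing real part (a conjugate pair: the negative imaginary part first).

Radius of convergence at 0: 11/4 - (7/12)*sqrt(21).
At -11/4 - (7/12)*sqrt(21): a pole of order 1; residue -27/10 - (3811/6370)*sqrt(21).
At -11/4 + (7/12)*sqrt(21): a pole of order 1; residue -27/10 + (3811/6370)*sqrt(21).


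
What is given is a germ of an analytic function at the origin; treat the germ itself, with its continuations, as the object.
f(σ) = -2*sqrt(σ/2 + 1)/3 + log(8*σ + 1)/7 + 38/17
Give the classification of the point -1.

There is no denominator, hence no pole anywhere.
Branch term sqrt(1 - σ/(-2)): argument at -1 is 1/2, nonzero, so -1 is not its branch point (a point on a principal cut is still regular for the continued germ).
Branch term log(1 - σ/(-1/8)): argument at -1 is -7, nonzero, so -1 is not its branch point (a point on a principal cut is still regular for the continued germ).
So the germ continues analytically to -1.

The point is a regular point.


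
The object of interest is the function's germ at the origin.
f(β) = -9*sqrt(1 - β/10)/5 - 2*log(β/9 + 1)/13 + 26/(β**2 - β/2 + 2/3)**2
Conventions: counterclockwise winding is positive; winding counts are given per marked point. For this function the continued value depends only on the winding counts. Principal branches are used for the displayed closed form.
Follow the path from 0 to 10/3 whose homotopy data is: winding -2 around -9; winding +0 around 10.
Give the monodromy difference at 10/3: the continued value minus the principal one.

Continued minus principal equals (8/13)*pi*i.

The rational part is single-valued and drops out of the difference; each branch term changes only by its own monodromy.
(-9/5)*sqrt(1 - β/(10)): winding +0 is even, the square root returns to the same sheet, contribution 0.
(-2/13)*log(1 - β/(-9)): each positive loop around -9 adds 2*pi*i to the log, so winding -2 contributes (-2/13)*(-2)*2*pi*i = (8/13)*pi*i.
Summing the contributions at β = 10/3 gives (8/13)*pi*i.


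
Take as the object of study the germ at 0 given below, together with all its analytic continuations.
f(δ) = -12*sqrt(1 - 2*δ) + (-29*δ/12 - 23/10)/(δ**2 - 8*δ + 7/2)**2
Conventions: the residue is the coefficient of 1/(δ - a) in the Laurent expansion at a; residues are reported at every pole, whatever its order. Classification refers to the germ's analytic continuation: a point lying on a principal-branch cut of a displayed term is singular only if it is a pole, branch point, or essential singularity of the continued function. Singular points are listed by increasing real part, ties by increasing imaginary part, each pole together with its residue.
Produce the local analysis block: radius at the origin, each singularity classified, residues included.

Denominator factor (δ**2 - 8*δ + 7/2)^2: discriminant 50, real irrational roots 4 + (5/2)*sqrt(2) and 4 - (5/2)*sqrt(2); poles of order 2, moduli 4 + (5/2)*sqrt(2) and 4 - (5/2)*sqrt(2).
Branch term (-12)*sqrt(1 - δ/(1/2)): its argument vanishes at δ = 1/2, a square-root branch point, modulus 1/2.
The radius of convergence is the smallest modulus among the singular points: 4 - (5/2)*sqrt(2).
The branch term is analytic at 4 - (5/2)*sqrt(2) and contributes nothing to the residue; only the rational part matters.
The factor δ**2 - 8*δ + 7/2 splits as (δ - a)(δ - a') with a = 4 - (5/2)*sqrt(2), a' = 4 + (5/2)*sqrt(2). At the order-2 pole a set g(δ) = (δ - a)^2*(rational part) = [-29*δ/12 - 23/10] / (δ - a')^2.
Order-2 pole: residue = g'(a); g'(4 - (5/2)*sqrt(2)) = -(359/7500)*sqrt(2), so the residue is -(359/7500)*sqrt(2).
The branch term is analytic at 4 + (5/2)*sqrt(2) and contributes nothing to the residue; only the rational part matters.
The factor δ**2 - 8*δ + 7/2 splits as (δ - a)(δ - a') with a = 4 + (5/2)*sqrt(2), a' = 4 - (5/2)*sqrt(2). At the order-2 pole a set g(δ) = (δ - a)^2*(rational part) = [-29*δ/12 - 23/10] / (δ - a')^2.
Order-2 pole: residue = g'(a); g'(4 + (5/2)*sqrt(2)) = (359/7500)*sqrt(2), so the residue is (359/7500)*sqrt(2).
List the singular points by increasing real part (a conjugate pair: the negative imaginary part first).

Radius of convergence at 0: 4 - (5/2)*sqrt(2).
At 4 - (5/2)*sqrt(2): a pole of order 2; residue -(359/7500)*sqrt(2).
At 1/2: an algebraic (square-root) branch point.
At 4 + (5/2)*sqrt(2): a pole of order 2; residue (359/7500)*sqrt(2).


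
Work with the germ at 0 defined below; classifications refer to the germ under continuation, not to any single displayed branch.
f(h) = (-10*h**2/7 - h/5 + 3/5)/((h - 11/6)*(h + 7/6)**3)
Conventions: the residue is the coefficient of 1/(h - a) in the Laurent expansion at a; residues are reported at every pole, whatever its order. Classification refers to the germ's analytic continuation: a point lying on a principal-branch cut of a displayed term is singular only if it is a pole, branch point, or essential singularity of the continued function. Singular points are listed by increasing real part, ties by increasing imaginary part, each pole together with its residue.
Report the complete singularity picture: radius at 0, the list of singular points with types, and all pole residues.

Denominator factor (h - 11/6): pole of order 1 at 11/6, modulus 11/6.
Denominator factor (h + 7/6)^3: pole of order 3 at -7/6, modulus 7/6.
The radius of convergence is the smallest modulus among the singular points: 7/6.
At the order-3 pole -7/6 set g(h) = (h - (-7/6))^3*f(h) = (-10*h**2/7 - h/5 + 3/5)/(h - 11/6).
Order-3 pole: residue = g''(a)/2; g''(-7/6) = 2878/8505, so the residue is 1439/8505.
At the order-1 pole 11/6 set g(h) = (h - (11/6))*f(h) = (-10*h**2/7 - h/5 + 3/5)/(h + 7/6)**3.
Simple pole: residue = g(a) at a = 11/6, which is -1439/8505.
List the singular points by increasing real part (a conjugate pair: the negative imaginary part first).

Radius of convergence at 0: 7/6.
At -7/6: a pole of order 3; residue 1439/8505.
At 11/6: a pole of order 1; residue -1439/8505.


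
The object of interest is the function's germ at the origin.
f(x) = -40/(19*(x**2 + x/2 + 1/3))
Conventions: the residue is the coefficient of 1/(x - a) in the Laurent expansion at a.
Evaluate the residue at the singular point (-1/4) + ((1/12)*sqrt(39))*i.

The factor x**2 + x/2 + 1/3 splits as (x - a)(x - a') with a = (-1/4) + ((1/12)*sqrt(39))*i, a' = (-1/4) - ((1/12)*sqrt(39))*i. At the order-1 pole a set g(x) = (x - a)*f(x) = [-40/19] / (x - a').
Simple pole: residue = g(a) at a = (-1/4) + ((1/12)*sqrt(39))*i, which is ((80/247)*sqrt(39))*i.

The residue is ((80/247)*sqrt(39))*i.


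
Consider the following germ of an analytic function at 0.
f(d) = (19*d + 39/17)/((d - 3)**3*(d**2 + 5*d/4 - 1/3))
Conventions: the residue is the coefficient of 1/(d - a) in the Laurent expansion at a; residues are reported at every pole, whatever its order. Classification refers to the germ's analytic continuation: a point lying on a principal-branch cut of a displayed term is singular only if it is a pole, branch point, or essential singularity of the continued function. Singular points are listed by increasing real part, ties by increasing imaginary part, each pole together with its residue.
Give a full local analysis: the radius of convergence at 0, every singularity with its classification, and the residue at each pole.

Denominator factor (d**2 + 5*d/4 - 1/3): discriminant 139/48, real irrational roots -5/8 + (1/24)*sqrt(417) and -5/8 - (1/24)*sqrt(417); poles of order 1, moduli -5/8 + (1/24)*sqrt(417) and 5/8 + (1/24)*sqrt(417).
Denominator factor (d - 3)^3: pole of order 3 at 3, modulus 3.
The radius of convergence is the smallest modulus among the singular points: -5/8 + (1/24)*sqrt(417).
The factor d**2 + 5*d/4 - 1/3 splits as (d - a)(d - a') with a = -5/8 - (1/24)*sqrt(417), a' = -5/8 + (1/24)*sqrt(417). At the order-1 pole a set g(d) = (d - a)*f(d) = [(19*d + 39/17)/(d - 3)**3] / (d - a').
Simple pole: residue = g(a) at a = -5/8 - (1/24)*sqrt(417), which is -9841194/56235133 + (2397138/7816683487)*sqrt(417).
The factor d**2 + 5*d/4 - 1/3 splits as (d - a)(d - a') with a = -5/8 + (1/24)*sqrt(417), a' = -5/8 - (1/24)*sqrt(417). At the order-1 pole a set g(d) = (d - a)*f(d) = [(19*d + 39/17)/(d - 3)**3] / (d - a').
Simple pole: residue = g(a) at a = -5/8 + (1/24)*sqrt(417), which is -9841194/56235133 - (2397138/7816683487)*sqrt(417).
At the order-3 pole 3 set g(d) = (d - (3))^3*f(d) = (19*d + 39/17)/(d**2 + 5*d/4 - 1/3).
Order-3 pole: residue = g''(a)/2; g''(3) = 39364776/56235133, so the residue is 19682388/56235133.
List the singular points by increasing real part (a conjugate pair: the negative imaginary part first).

Radius of convergence at 0: -5/8 + (1/24)*sqrt(417).
At -5/8 - (1/24)*sqrt(417): a pole of order 1; residue -9841194/56235133 + (2397138/7816683487)*sqrt(417).
At -5/8 + (1/24)*sqrt(417): a pole of order 1; residue -9841194/56235133 - (2397138/7816683487)*sqrt(417).
At 3: a pole of order 3; residue 19682388/56235133.


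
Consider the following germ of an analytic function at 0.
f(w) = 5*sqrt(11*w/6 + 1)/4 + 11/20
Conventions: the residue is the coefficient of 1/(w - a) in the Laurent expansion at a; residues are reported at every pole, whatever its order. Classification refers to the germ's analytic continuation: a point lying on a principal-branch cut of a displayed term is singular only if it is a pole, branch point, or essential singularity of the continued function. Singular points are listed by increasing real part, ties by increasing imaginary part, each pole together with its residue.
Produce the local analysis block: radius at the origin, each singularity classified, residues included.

Branch term (5/4)*sqrt(1 - w/(-6/11)): its argument vanishes at w = -6/11, a square-root branch point, modulus 6/11.
The radius of convergence is the smallest modulus among the singular points: 6/11.

Radius of convergence at 0: 6/11.
At -6/11: an algebraic (square-root) branch point.


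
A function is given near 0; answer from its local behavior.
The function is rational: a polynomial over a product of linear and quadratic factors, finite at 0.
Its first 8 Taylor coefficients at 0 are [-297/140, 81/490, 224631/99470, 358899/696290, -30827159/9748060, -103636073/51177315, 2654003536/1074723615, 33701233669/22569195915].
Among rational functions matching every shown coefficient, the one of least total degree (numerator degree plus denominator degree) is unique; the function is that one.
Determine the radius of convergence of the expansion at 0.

No rational of total degree below 6 reproduces all 8 coefficients; solving the [2/4] Pade equations on them gives f(ψ) = (-13*ψ**2/29 - 14*ψ/5 + 33/20)/((ψ**2 - 2*ψ/9 + 7/9)*(ψ**2 + 4*ψ/3 - 1)), whose expansion matches every shown term.
Denominator factor (ψ**2 - 2*ψ/9 + 7/9): discriminant -248/81, complex-conjugate roots (1/9) + ((1/9)*sqrt(62))*i and (1/9) - ((1/9)*sqrt(62))*i; poles of order 1, moduli (1/3)*sqrt(7) and (1/3)*sqrt(7).
Denominator factor (ψ**2 + 4*ψ/3 - 1): discriminant 52/9, real irrational roots -2/3 + (1/3)*sqrt(13) and -2/3 - (1/3)*sqrt(13); poles of order 1, moduli -2/3 + (1/3)*sqrt(13) and 2/3 + (1/3)*sqrt(13).
The radius of convergence is the smallest modulus among the singular points: -2/3 + (1/3)*sqrt(13).

The radius of convergence is -2/3 + (1/3)*sqrt(13).


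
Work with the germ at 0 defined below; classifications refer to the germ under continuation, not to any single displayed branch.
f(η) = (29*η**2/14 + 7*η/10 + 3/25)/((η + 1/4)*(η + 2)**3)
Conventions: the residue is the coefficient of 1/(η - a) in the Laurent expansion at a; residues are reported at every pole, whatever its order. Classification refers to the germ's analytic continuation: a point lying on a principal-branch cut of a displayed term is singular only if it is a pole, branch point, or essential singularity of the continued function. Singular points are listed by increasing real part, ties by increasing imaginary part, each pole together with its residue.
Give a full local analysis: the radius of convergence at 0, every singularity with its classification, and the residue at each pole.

Denominator factor (η + 2)^3: pole of order 3 at -2, modulus 2.
Denominator factor (η + 1/4): pole of order 1 at -1/4, modulus 1/4.
The radius of convergence is the smallest modulus among the singular points: 1/4.
At the order-3 pole -2 set g(η) = (η - (-2))^3*f(η) = (29*η**2/14 + 7*η/10 + 3/25)/(η + 1/4).
Order-3 pole: residue = g''(a)/2; g''(-2) = -1668/60025, so the residue is -834/60025.
At the order-1 pole -1/4 set g(η) = (η - (-1/4))*f(η) = (29*η**2/14 + 7*η/10 + 3/25)/(η + 2)**3.
Simple pole: residue = g(a) at a = -1/4, which is 834/60025.
List the singular points by increasing real part (a conjugate pair: the negative imaginary part first).

Radius of convergence at 0: 1/4.
At -2: a pole of order 3; residue -834/60025.
At -1/4: a pole of order 1; residue 834/60025.


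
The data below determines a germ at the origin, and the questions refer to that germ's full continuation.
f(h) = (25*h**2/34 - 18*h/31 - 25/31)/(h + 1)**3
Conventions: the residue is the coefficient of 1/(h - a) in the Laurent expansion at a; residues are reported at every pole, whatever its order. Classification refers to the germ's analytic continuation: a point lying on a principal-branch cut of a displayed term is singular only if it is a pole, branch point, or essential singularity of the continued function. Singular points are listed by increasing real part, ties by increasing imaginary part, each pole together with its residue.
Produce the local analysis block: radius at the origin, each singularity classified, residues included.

Denominator factor (h + 1)^3: pole of order 3 at -1, modulus 1.
The radius of convergence is the smallest modulus among the singular points: 1.
At the order-3 pole -1 set g(h) = (h - (-1))^3*f(h) = 25*h**2/34 - 18*h/31 - 25/31.
Order-3 pole: residue = g''(a)/2; g''(-1) = 25/17, so the residue is 25/34.

Radius of convergence at 0: 1.
At -1: a pole of order 3; residue 25/34.


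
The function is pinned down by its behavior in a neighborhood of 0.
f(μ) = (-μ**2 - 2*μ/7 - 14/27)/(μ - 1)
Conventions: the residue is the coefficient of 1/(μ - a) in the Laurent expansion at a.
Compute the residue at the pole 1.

The residue is -341/189.

At the order-1 pole 1 set g(μ) = (μ - (1))*f(μ) = -μ**2 - 2*μ/7 - 14/27.
Simple pole: residue = g(a) at a = 1, which is -341/189.


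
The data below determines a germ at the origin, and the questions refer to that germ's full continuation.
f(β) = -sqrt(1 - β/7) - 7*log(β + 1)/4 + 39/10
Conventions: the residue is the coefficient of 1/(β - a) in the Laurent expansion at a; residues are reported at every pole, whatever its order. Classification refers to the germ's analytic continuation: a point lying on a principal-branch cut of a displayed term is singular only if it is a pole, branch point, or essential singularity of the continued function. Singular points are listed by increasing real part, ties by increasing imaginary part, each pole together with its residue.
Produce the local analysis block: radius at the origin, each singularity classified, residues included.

Branch term (-1)*sqrt(1 - β/(7)): its argument vanishes at β = 7, a square-root branch point, modulus 7.
Branch term (-7/4)*log(1 - β/(-1)): its argument vanishes at β = -1, a logarithmic branch point, modulus 1.
The radius of convergence is the smallest modulus among the singular points: 1.
List the singular points by increasing real part (a conjugate pair: the negative imaginary part first).

Radius of convergence at 0: 1.
At -1: a logarithmic branch point.
At 7: an algebraic (square-root) branch point.


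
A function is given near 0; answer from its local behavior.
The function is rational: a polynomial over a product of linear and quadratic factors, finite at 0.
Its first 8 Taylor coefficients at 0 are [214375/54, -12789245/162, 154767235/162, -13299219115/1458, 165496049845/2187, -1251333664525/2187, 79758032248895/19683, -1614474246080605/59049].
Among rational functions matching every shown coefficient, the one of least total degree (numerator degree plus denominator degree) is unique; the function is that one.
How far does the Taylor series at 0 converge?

The radius of convergence is 1/5.

No rational of total degree below 6 reproduces all 8 coefficients; solving the [1/5] Pade equations on them gives f(ρ) = (35/6 - 32*ρ/25)/((ρ + 1/5)**3*(ρ + 3/7)**2), whose expansion matches every shown term.
Denominator factor (ρ + 3/7)^2: pole of order 2 at -3/7, modulus 3/7.
Denominator factor (ρ + 1/5)^3: pole of order 3 at -1/5, modulus 1/5.
The radius of convergence is the smallest modulus among the singular points: 1/5.


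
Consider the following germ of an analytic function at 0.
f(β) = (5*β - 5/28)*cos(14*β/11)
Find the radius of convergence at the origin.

The factor cos(14*β/11) is entire and contributes no finite singular point.
The polynomial part has no poles.
No finite singular points: the Taylor series at 0 converges everywhere.

The radius of convergence is infinite.


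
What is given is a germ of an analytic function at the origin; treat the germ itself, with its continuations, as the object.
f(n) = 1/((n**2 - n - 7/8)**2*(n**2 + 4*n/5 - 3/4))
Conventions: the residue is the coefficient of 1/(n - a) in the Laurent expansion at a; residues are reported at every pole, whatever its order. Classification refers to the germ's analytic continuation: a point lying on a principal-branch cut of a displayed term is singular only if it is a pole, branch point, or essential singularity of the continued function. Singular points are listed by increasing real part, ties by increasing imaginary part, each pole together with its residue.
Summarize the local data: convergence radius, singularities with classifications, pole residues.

Denominator factor (n**2 - n - 7/8)^2: discriminant 9/2, real irrational roots 1/2 + (3/4)*sqrt(2) and 1/2 - (3/4)*sqrt(2); poles of order 2, moduli 1/2 + (3/4)*sqrt(2) and -1/2 + (3/4)*sqrt(2).
Denominator factor (n**2 + 4*n/5 - 3/4): discriminant 91/25, real irrational roots -2/5 + (1/10)*sqrt(91) and -2/5 - (1/10)*sqrt(91); poles of order 1, moduli -2/5 + (1/10)*sqrt(91) and 2/5 + (1/10)*sqrt(91).
The radius of convergence is the smallest modulus among the singular points: -2/5 + (1/10)*sqrt(91).
The factor n**2 + 4*n/5 - 3/4 splits as (n - a)(n - a') with a = -2/5 - (1/10)*sqrt(91), a' = -2/5 + (1/10)*sqrt(91). At the order-1 pole a set g(n) = (n - a)*f(n) = [(n**2 - n - 7/8)**(-2)] / (n - a').
Simple pole: residue = g(a) at a = -2/5 - (1/10)*sqrt(91), which is 391680/2461543 - (6038720/224000413)*sqrt(91).
The factor n**2 - n - 7/8 splits as (n - a)(n - a') with a = 1/2 - (3/4)*sqrt(2), a' = 1/2 + (3/4)*sqrt(2). At the order-2 pole a set g(n) = (n - a)^2*f(n) = [1/(n**2 + 4*n/5 - 3/4)] / (n - a')^2.
Order-2 pole: residue = g'(a); g'(1/2 - (3/4)*sqrt(2)) = -391680/2461543 + (634400/66461661)*sqrt(2), so the residue is -391680/2461543 + (634400/66461661)*sqrt(2).
The factor n**2 + 4*n/5 - 3/4 splits as (n - a)(n - a') with a = -2/5 + (1/10)*sqrt(91), a' = -2/5 - (1/10)*sqrt(91). At the order-1 pole a set g(n) = (n - a)*f(n) = [(n**2 - n - 7/8)**(-2)] / (n - a').
Simple pole: residue = g(a) at a = -2/5 + (1/10)*sqrt(91), which is 391680/2461543 + (6038720/224000413)*sqrt(91).
The factor n**2 - n - 7/8 splits as (n - a)(n - a') with a = 1/2 + (3/4)*sqrt(2), a' = 1/2 - (3/4)*sqrt(2). At the order-2 pole a set g(n) = (n - a)^2*f(n) = [1/(n**2 + 4*n/5 - 3/4)] / (n - a')^2.
Order-2 pole: residue = g'(a); g'(1/2 + (3/4)*sqrt(2)) = -391680/2461543 - (634400/66461661)*sqrt(2), so the residue is -391680/2461543 - (634400/66461661)*sqrt(2).
List the singular points by increasing real part (a conjugate pair: the negative imaginary part first).

Radius of convergence at 0: -2/5 + (1/10)*sqrt(91).
At -2/5 - (1/10)*sqrt(91): a pole of order 1; residue 391680/2461543 - (6038720/224000413)*sqrt(91).
At 1/2 - (3/4)*sqrt(2): a pole of order 2; residue -391680/2461543 + (634400/66461661)*sqrt(2).
At -2/5 + (1/10)*sqrt(91): a pole of order 1; residue 391680/2461543 + (6038720/224000413)*sqrt(91).
At 1/2 + (3/4)*sqrt(2): a pole of order 2; residue -391680/2461543 - (634400/66461661)*sqrt(2).


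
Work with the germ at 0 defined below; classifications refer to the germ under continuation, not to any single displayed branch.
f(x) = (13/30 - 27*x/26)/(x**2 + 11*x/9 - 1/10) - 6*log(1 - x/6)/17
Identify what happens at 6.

The term (-6/17)*log(1 - x/(6)) has argument 1 - 6/(6) = 0 at 6: a logarithmic (infinitely-sheeted) branch point; the remaining terms are analytic or single-valued there.

The point is a logarithmic branch point.


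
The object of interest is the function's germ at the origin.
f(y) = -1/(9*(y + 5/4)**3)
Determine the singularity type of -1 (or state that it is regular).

Denominator factors: y + 5/4 = 1/4 at y = -1 — none vanishes.
So the germ continues analytically to -1.

The point is a regular point.


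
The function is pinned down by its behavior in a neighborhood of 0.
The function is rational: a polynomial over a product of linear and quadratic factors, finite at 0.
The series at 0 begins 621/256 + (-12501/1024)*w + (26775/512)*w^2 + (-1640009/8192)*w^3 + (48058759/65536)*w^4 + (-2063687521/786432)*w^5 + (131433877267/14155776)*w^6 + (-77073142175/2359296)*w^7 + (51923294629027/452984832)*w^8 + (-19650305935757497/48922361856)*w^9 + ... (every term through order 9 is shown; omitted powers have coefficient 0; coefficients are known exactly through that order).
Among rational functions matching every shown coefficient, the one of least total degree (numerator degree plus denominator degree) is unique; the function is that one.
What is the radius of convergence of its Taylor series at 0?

The radius of convergence is 2/7.

No rational of total degree below 8 reproduces all 10 coefficients; solving the [1/7] Pade equations on them gives f(w) = (-2*w - 23/14)/((w + 2/7)*(w**2 - 11*w/9 - 4/3)**3), whose expansion matches every shown term.
Denominator factor (w**2 - 11*w/9 - 4/3)^3: discriminant 553/81, real irrational roots 11/18 + (1/18)*sqrt(553) and 11/18 - (1/18)*sqrt(553); poles of order 3, moduli 11/18 + (1/18)*sqrt(553) and -11/18 + (1/18)*sqrt(553).
Denominator factor (w + 2/7): pole of order 1 at -2/7, modulus 2/7.
The radius of convergence is the smallest modulus among the singular points: 2/7.


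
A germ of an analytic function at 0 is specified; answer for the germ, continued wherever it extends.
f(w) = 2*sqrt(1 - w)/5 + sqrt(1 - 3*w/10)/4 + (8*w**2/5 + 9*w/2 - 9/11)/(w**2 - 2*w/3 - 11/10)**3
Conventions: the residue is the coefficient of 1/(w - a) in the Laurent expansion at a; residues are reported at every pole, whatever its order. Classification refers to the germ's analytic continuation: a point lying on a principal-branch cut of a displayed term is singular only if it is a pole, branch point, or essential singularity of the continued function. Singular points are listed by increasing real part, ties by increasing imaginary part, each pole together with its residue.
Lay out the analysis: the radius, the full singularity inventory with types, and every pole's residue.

Denominator factor (w**2 - 2*w/3 - 11/10)^3: discriminant 218/45, real irrational roots 1/3 + (1/30)*sqrt(1090) and 1/3 - (1/30)*sqrt(1090); poles of order 3, moduli 1/3 + (1/30)*sqrt(1090) and -1/3 + (1/30)*sqrt(1090).
Branch term (2/5)*sqrt(1 - w/(1)): its argument vanishes at w = 1, a square-root branch point, modulus 1.
Branch term (1/4)*sqrt(1 - w/(10/3)): its argument vanishes at w = 10/3, a square-root branch point, modulus 10/3.
The radius of convergence is the smallest modulus among the singular points: -1/3 + (1/30)*sqrt(1090).
The branch terms are analytic at 1/3 - (1/30)*sqrt(1090) and contribute nothing to the residue; only the rational part matters.
The factor w**2 - 2*w/3 - 11/10 splits as (w - a)(w - a') with a = 1/3 - (1/30)*sqrt(1090), a' = 1/3 + (1/30)*sqrt(1090). At the order-3 pole a set g(w) = (w - a)^3*(rational part) = [8*w**2/5 + 9*w/2 - 9/11] / (w - a')^3.
Order-3 pole: residue = g''(a)/2; g''(1/3 - (1/30)*sqrt(1090)) = -(85671/56981276)*sqrt(1090), so the residue is -(85671/113962552)*sqrt(1090).
The branch terms are analytic at 1/3 + (1/30)*sqrt(1090) and contribute nothing to the residue; only the rational part matters.
The factor w**2 - 2*w/3 - 11/10 splits as (w - a)(w - a') with a = 1/3 + (1/30)*sqrt(1090), a' = 1/3 - (1/30)*sqrt(1090). At the order-3 pole a set g(w) = (w - a)^3*(rational part) = [8*w**2/5 + 9*w/2 - 9/11] / (w - a')^3.
Order-3 pole: residue = g''(a)/2; g''(1/3 + (1/30)*sqrt(1090)) = (85671/56981276)*sqrt(1090), so the residue is (85671/113962552)*sqrt(1090).
List the singular points by increasing real part (a conjugate pair: the negative imaginary part first).

Radius of convergence at 0: -1/3 + (1/30)*sqrt(1090).
At 1/3 - (1/30)*sqrt(1090): a pole of order 3; residue -(85671/113962552)*sqrt(1090).
At 1: an algebraic (square-root) branch point.
At 1/3 + (1/30)*sqrt(1090): a pole of order 3; residue (85671/113962552)*sqrt(1090).
At 10/3: an algebraic (square-root) branch point.


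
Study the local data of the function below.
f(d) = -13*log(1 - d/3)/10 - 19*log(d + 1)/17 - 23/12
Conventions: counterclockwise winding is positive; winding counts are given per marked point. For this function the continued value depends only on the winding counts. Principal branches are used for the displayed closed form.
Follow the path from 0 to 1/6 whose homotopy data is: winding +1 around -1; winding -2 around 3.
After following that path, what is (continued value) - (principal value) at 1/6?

Continued minus principal equals (252/85)*pi*i.

The rational part is single-valued and drops out of the difference; each branch term changes only by its own monodromy.
(-13/10)*log(1 - d/(3)): each positive loop around 3 adds 2*pi*i to the log, so winding -2 contributes (-13/10)*(-2)*2*pi*i = (26/5)*pi*i.
(-19/17)*log(1 - d/(-1)): each positive loop around -1 adds 2*pi*i to the log, so winding +1 contributes (-19/17)*(1)*2*pi*i = -(38/17)*pi*i.
Summing the contributions at d = 1/6 gives (252/85)*pi*i.


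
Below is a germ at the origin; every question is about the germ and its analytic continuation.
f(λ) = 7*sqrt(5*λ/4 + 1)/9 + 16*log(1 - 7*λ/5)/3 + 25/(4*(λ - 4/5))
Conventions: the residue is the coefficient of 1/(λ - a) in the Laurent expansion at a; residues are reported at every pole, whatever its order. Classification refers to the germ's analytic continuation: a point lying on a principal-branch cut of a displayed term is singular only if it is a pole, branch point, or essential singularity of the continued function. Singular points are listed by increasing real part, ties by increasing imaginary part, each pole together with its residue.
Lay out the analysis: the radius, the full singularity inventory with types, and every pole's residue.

Denominator factor (λ - 4/5): pole of order 1 at 4/5, modulus 4/5.
Branch term (16/3)*log(1 - λ/(5/7)): its argument vanishes at λ = 5/7, a logarithmic branch point, modulus 5/7.
Branch term (7/9)*sqrt(1 - λ/(-4/5)): its argument vanishes at λ = -4/5, a square-root branch point, modulus 4/5.
The radius of convergence is the smallest modulus among the singular points: 5/7.
The branch terms are analytic at 4/5 and contribute nothing to the residue; only the rational part matters.
At the order-1 pole 4/5 set g(λ) = (λ - (4/5))*(rational part) = 25/4.
Simple pole: residue = g(a) at a = 4/5, which is 25/4.
List the singular points by increasing real part (a conjugate pair: the negative imaginary part first).

Radius of convergence at 0: 5/7.
At -4/5: an algebraic (square-root) branch point.
At 5/7: a logarithmic branch point.
At 4/5: a pole of order 1; residue 25/4.


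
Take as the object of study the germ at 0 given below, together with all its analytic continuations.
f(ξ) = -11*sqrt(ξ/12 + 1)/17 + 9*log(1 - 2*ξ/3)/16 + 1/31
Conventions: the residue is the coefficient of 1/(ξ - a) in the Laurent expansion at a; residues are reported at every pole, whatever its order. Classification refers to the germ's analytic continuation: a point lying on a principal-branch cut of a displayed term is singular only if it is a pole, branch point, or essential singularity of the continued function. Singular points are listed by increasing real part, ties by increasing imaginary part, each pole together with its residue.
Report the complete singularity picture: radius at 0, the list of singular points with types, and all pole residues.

Radius of convergence at 0: 3/2.
At -12: an algebraic (square-root) branch point.
At 3/2: a logarithmic branch point.

Branch term (-11/17)*sqrt(1 - ξ/(-12)): its argument vanishes at ξ = -12, a square-root branch point, modulus 12.
Branch term (9/16)*log(1 - ξ/(3/2)): its argument vanishes at ξ = 3/2, a logarithmic branch point, modulus 3/2.
The radius of convergence is the smallest modulus among the singular points: 3/2.
List the singular points by increasing real part (a conjugate pair: the negative imaginary part first).


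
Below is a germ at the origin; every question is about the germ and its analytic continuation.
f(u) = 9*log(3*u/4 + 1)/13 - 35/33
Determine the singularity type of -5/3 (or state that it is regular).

There is no denominator, hence no pole anywhere.
Branch term log(1 - u/(-4/3)): argument at -5/3 is -1/4, nonzero, so -5/3 is not its branch point (a point on a principal cut is still regular for the continued germ).
So the germ continues analytically to -5/3.

The point is a regular point.


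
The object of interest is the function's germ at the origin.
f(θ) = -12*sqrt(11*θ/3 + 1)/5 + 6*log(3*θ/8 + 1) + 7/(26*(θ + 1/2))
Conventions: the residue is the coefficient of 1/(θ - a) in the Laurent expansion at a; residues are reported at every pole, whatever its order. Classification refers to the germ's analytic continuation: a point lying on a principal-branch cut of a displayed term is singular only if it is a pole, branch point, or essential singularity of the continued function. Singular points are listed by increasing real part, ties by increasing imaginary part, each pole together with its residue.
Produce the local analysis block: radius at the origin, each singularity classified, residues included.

Radius of convergence at 0: 3/11.
At -8/3: a logarithmic branch point.
At -1/2: a pole of order 1; residue 7/26.
At -3/11: an algebraic (square-root) branch point.

Denominator factor (θ + 1/2): pole of order 1 at -1/2, modulus 1/2.
Branch term (6)*log(1 - θ/(-8/3)): its argument vanishes at θ = -8/3, a logarithmic branch point, modulus 8/3.
Branch term (-12/5)*sqrt(1 - θ/(-3/11)): its argument vanishes at θ = -3/11, a square-root branch point, modulus 3/11.
The radius of convergence is the smallest modulus among the singular points: 3/11.
The branch terms are analytic at -1/2 and contribute nothing to the residue; only the rational part matters.
At the order-1 pole -1/2 set g(θ) = (θ - (-1/2))*(rational part) = 7/26.
Simple pole: residue = g(a) at a = -1/2, which is 7/26.
List the singular points by increasing real part (a conjugate pair: the negative imaginary part first).


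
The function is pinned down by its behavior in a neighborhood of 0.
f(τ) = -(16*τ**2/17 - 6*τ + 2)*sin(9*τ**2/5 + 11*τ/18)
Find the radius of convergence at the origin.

The factor -sin(9*τ**2/5 + 11*τ/18) is entire and contributes no finite singular point.
The polynomial part has no poles.
No finite singular points: the Taylor series at 0 converges everywhere.

The radius of convergence is infinite.


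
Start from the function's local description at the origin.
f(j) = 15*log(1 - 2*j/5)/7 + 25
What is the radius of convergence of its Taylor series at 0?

Branch term (15/7)*log(1 - j/(5/2)): its argument vanishes at j = 5/2, a logarithmic branch point, modulus 5/2.
The radius of convergence is the smallest modulus among the singular points: 5/2.

The radius of convergence is 5/2.


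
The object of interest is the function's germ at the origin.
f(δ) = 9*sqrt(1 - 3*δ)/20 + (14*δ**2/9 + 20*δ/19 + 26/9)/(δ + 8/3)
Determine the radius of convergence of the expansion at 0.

Denominator factor (δ + 8/3): pole of order 1 at -8/3, modulus 8/3.
Branch term (9/20)*sqrt(1 - δ/(1/3)): its argument vanishes at δ = 1/3, a square-root branch point, modulus 1/3.
The radius of convergence is the smallest modulus among the singular points: 1/3.

The radius of convergence is 1/3.


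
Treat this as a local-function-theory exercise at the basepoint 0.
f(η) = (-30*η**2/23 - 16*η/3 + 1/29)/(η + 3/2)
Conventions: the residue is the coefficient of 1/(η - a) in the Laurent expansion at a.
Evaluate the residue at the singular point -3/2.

At the order-1 pole -3/2 set g(η) = (η - (-3/2))*f(η) = -30*η**2/23 - 16*η/3 + 1/29.
Simple pole: residue = g(a) at a = -3/2, which is 6803/1334.

The residue is 6803/1334.


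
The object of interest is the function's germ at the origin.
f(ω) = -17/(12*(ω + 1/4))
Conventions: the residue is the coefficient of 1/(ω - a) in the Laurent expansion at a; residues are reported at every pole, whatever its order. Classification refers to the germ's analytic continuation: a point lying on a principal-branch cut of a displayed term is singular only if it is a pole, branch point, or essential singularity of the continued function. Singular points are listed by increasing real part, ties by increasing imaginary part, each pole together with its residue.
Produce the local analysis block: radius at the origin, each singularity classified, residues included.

Radius of convergence at 0: 1/4.
At -1/4: a pole of order 1; residue -17/12.

Denominator factor (ω + 1/4): pole of order 1 at -1/4, modulus 1/4.
The radius of convergence is the smallest modulus among the singular points: 1/4.
At the order-1 pole -1/4 set g(ω) = (ω - (-1/4))*f(ω) = -17/12.
Simple pole: residue = g(a) at a = -1/4, which is -17/12.
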